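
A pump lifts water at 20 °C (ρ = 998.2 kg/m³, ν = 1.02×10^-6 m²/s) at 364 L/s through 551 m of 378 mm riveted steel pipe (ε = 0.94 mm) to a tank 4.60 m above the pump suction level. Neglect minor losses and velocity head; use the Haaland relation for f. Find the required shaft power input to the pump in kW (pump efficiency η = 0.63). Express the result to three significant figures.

V = 4Q/(πD²) = 3.244 m/s; Re = 1.20×10^6; ε/D = 0.00249; f = 0.02500
h_f = f(L/D)V²/2g = 19.54 m
Total head H = z + h_f = 4.60 + 19.54 = 24.14 m
P_hyd = ρgQH = 998.2·9.81·0.364·24.14 = 86.06 kW
P_shaft = P_hyd/η = 86.06/0.63 = 136.6 kW

P_shaft ≈ 137 kW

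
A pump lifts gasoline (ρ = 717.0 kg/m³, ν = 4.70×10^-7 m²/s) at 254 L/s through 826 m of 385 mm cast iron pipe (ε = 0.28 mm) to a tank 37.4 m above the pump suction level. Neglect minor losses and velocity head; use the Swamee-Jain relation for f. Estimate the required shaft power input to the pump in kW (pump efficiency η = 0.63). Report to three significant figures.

V = 4Q/(πD²) = 2.182 m/s; Re = 1.79×10^6; ε/D = 7.27×10^-4; f = 0.01849
h_f = f(L/D)V²/2g = 9.622 m
Total head H = z + h_f = 37.4 + 9.622 = 47.02 m
P_hyd = ρgQH = 717.0·9.81·0.254·47.02 = 84.01 kW
P_shaft = P_hyd/η = 84.01/0.63 = 133.3 kW

P_shaft ≈ 133 kW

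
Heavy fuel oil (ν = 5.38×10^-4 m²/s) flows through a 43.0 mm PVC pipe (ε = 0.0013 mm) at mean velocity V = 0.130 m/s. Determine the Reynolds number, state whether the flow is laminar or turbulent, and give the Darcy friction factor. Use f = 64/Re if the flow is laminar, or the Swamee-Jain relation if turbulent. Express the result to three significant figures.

Re = VD/ν = 0.1300·0.0430/5.38×10^-4 = 10.4
Re < 2300 → laminar → f = 64/Re = 6.160

Re ≈ 10.4; laminar; f = 64/Re ≈ 6.16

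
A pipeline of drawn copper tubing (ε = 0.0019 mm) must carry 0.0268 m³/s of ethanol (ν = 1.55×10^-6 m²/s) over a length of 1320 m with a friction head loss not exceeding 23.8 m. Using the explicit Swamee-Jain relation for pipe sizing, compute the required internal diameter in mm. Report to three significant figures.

D ≈ 142 mm

Swamee-Jain (Type III): D = 0.66·[ε^1.25·(LQ²/(gh_f))^4.75 + ν·Q^9.4·(L/(gh_f))^5.2]^0.04
LQ²/(gh_f) = 0.004061; L/(gh_f) = 5.654
Term 1 = ε^1.25·(…)^4.75 = 3.09×10^-19; Term 2 = ν·Q^9.4·(…)^5.2 = 2.12×10^-17
D = 0.66·(3.09×10^-19 + 2.12×10^-17)^0.04 = 0.1422 m = 142 mm
Check: V = 1.69 m/s, Re = 1.55×10^5, f = 0.01644, h_f = 22.2 m ≈ 23.8 m ✓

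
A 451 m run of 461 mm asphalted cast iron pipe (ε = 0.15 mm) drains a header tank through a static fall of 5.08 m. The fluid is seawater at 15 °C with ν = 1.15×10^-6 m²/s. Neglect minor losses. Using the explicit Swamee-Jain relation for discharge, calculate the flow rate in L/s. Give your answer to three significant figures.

Q ≈ 423 L/s

Swamee-Jain (Type II): Q = -0.965·√(gD⁵h_f/L)·ln[ε/(3.7D) + √(3.17ν²L/(gD³h_f))]
√(gD⁵h_f/L) = √(9.81·0.461⁵·5.08/451) = 0.04797
ε/(3.7D) = 8.79×10^-5; √(3.17ν²L/(gD³h_f)) = 1.97×10^-5
Q = -0.965·0.04797·ln(1.076×10^-4) = 0.4229 m³/s
Check: V = 2.53 m/s, Re = 1.02×10^6, f = 0.01597, h_f = 5.11 m ≈ 5.08 m ✓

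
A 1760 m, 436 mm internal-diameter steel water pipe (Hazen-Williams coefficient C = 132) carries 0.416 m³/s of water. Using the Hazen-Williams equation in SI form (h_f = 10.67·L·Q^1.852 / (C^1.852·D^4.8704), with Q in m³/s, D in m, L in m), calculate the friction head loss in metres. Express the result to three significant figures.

h_f ≈ 24.9 m

h_f = 10.67·1760·0.416^1.852 / (132^1.852·0.436^4.8704) = 24.93 m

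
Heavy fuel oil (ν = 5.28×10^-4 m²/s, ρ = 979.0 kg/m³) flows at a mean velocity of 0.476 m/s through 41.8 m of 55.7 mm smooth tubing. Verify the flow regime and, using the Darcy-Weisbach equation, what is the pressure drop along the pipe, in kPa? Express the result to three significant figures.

Δp ≈ 106 kPa

Re = VD/ν = 0.476·0.05570/5.28×10^-4 = 50.2 → laminar (Re < 2300)
f = 64/Re = 1.275
h_f = f(L/D)V²/(2g) = 1.275·(41.8/0.05570)·0.476²/(2·9.81) = 11.05 m
Δp = ρg·h_f = 979.0·9.81·11.05 = 106.1 kPa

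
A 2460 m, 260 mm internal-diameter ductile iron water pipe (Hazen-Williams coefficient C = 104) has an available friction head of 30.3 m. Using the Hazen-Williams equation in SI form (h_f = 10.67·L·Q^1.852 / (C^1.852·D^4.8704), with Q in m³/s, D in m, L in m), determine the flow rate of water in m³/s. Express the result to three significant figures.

Rearranging: Q = [h_f·C^1.852·D^4.8704 / (10.67·L)]^(1/1.852)
Q = [30.3·104^1.852·0.260^4.8704 / (10.67·2460)]^0.540 = 0.07804 m³/s

Q ≈ 0.0780 m³/s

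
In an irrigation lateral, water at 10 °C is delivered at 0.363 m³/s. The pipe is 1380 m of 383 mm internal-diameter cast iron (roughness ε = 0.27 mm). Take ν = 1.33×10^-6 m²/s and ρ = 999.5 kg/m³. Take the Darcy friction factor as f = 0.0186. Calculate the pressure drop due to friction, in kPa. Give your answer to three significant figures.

V = 4Q/(πD²) = 4·0.363/(π·0.383²) = 3.151 m/s
h_f = f(L/D)V²/(2g) = 0.01860·(1380/0.383)·3.151²/(2·9.81) = 33.91 m
Δp = ρg·h_f = 999.5·9.81·33.91 = 332.5 kPa

Δp ≈ 332 kPa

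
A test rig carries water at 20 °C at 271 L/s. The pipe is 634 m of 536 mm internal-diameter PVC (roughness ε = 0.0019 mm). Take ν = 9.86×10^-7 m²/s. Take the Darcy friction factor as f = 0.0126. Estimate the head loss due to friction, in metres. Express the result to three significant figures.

V = 4Q/(πD²) = 4·0.271/(π·0.536²) = 1.201 m/s
h_f = f(L/D)V²/(2g) = 0.01260·(634/0.536)·1.201²/(2·9.81) = 1.096 m

h_f ≈ 1.10 m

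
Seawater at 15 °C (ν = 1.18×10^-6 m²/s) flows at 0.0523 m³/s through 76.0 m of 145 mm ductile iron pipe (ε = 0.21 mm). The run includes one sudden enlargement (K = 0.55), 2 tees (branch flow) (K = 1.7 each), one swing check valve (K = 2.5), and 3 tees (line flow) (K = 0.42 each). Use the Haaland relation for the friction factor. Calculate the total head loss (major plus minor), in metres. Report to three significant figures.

H_L ≈ 9.86 m

V = 4Q/(πD²) = 3.167 m/s; V²/2g = 0.5113 m
Re = 3.89×10^5, ε/D = 0.00145 → f = 0.02209 (Haaland)
Major: h_f = f(L/D)·V²/2g = 0.02209·524.1·0.5113 = 5.920 m
Minor: ΣK = 7.71; h_m = ΣK·V²/2g = 3.942 m
Total H_L = 5.920 + 3.942 = 9.862 m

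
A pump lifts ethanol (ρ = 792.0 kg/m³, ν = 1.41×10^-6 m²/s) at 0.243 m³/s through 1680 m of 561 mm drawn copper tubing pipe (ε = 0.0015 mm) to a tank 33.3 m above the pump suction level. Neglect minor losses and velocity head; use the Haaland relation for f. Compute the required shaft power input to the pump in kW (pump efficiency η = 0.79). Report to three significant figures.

V = 4Q/(πD²) = 0.9831 m/s; Re = 3.91×10^5; ε/D = 2.67×10^-6; f = 0.01368
h_f = f(L/D)V²/2g = 2.018 m
Total head H = z + h_f = 33.3 + 2.018 = 35.32 m
P_hyd = ρgQH = 792.0·9.81·0.243·35.32 = 66.68 kW
P_shaft = P_hyd/η = 66.68/0.79 = 84.41 kW

P_shaft ≈ 84.4 kW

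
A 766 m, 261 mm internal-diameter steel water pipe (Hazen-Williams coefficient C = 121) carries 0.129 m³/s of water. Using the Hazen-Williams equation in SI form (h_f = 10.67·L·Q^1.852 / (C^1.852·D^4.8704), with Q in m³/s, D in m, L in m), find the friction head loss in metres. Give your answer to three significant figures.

h_f = 10.67·766·0.129^1.852 / (121^1.852·0.261^4.8704) = 17.75 m

h_f ≈ 17.7 m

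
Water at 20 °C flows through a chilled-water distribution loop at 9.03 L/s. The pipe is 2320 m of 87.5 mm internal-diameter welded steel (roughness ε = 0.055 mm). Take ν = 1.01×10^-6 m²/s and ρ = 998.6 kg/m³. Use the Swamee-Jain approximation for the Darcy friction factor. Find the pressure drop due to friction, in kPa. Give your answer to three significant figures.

V = 4Q/(πD²) = 4·0.00903/(π·0.0875²) = 1.502 m/s
Re = VD/ν = 1.502·0.0875/1.01×10^-6 = 1.30×10^5 → turbulent
ε/D = 0.055/87.5 = 6.29×10^-4
Swamee-Jain: f = 0.02036
h_f = f(L/D)V²/(2g) = 0.02036·(2320/0.0875)·1.502²/(2·9.81) = 62.04 m
Δp = ρg·h_f = 998.6·9.81·62.04 = 607.8 kPa

Δp ≈ 608 kPa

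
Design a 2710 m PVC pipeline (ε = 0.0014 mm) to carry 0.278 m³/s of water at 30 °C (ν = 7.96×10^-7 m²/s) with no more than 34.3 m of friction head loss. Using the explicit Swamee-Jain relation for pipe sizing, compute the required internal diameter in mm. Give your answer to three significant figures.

Swamee-Jain (Type III): D = 0.66·[ε^1.25·(LQ²/(gh_f))^4.75 + ν·Q^9.4·(L/(gh_f))^5.2]^0.04
LQ²/(gh_f) = 0.6224; L/(gh_f) = 8.054
Term 1 = ε^1.25·(…)^4.75 = 5.07×10^-9; Term 2 = ν·Q^9.4·(…)^5.2 = 2.43×10^-7
D = 0.66·(5.07×10^-9 + 2.43×10^-7)^0.04 = 0.3592 m = 359 mm
Check: V = 2.74 m/s, Re = 1.24×10^6, f = 0.01131, h_f = 32.7 m ≈ 34.3 m ✓

D ≈ 359 mm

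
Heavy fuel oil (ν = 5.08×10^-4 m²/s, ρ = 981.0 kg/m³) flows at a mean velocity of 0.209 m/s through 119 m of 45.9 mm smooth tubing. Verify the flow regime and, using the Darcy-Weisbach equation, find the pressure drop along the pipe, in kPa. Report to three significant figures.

Re = VD/ν = 0.209·0.04590/5.08×10^-4 = 18.9 → laminar (Re < 2300)
f = 64/Re = 3.389
h_f = f(L/D)V²/(2g) = 3.389·(119/0.04590)·0.209²/(2·9.81) = 19.56 m
Δp = ρg·h_f = 981.0·9.81·19.56 = 188.3 kPa

Δp ≈ 188 kPa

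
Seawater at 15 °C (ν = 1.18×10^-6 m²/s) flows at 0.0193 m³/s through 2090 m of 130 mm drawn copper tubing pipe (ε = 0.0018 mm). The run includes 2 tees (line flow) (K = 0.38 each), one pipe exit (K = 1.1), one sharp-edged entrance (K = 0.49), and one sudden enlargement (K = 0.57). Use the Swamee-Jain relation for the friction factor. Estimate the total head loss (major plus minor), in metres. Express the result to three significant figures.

V = 4Q/(πD²) = 1.454 m/s; V²/2g = 0.1078 m
Re = 1.60×10^5, ε/D = 1.38×10^-5 → f = 0.01634 (Swamee-Jain)
Major: h_f = f(L/D)·V²/2g = 0.01634·16077·0.1078 = 28.30 m
Minor: ΣK = 2.92; h_m = ΣK·V²/2g = 0.3147 m
Total H_L = 28.30 + 0.3147 = 28.62 m

H_L ≈ 28.6 m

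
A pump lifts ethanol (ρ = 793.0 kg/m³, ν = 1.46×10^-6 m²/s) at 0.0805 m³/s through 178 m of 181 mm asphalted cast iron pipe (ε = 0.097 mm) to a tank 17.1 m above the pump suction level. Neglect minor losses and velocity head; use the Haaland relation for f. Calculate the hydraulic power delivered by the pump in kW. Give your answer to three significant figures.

V = 4Q/(πD²) = 3.129 m/s; Re = 3.88×10^5; ε/D = 5.36×10^-4; f = 0.01801
h_f = f(L/D)V²/2g = 8.838 m
Total head H = z + h_f = 17.1 + 8.838 = 25.94 m
P_hyd = ρgQH = 793.0·9.81·0.0805·25.94 = 16.24 kW

P_hyd ≈ 16.2 kW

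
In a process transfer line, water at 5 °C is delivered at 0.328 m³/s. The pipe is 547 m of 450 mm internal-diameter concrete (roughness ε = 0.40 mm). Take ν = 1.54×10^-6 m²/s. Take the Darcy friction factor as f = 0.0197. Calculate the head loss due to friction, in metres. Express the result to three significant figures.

V = 4Q/(πD²) = 4·0.328/(π·0.450²) = 2.062 m/s
h_f = f(L/D)V²/(2g) = 0.01970·(547/0.450)·2.062²/(2·9.81) = 5.191 m

h_f ≈ 5.19 m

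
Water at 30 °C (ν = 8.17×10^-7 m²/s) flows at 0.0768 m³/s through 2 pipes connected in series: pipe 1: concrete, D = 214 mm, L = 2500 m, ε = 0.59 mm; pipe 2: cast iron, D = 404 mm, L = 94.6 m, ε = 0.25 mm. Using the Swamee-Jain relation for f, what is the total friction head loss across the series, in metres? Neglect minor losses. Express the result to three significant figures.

Pipe 1: V = 2.135 m/s, Re = 5.59×10^5, ε/D = 0.00276, f = 0.02592, h_1 = f(L/D)V²/2g = 70.35 m
Pipe 2: V = 0.5991 m/s, Re = 2.96×10^5, ε/D = 6.19×10^-4, f = 0.01899, h_2 = f(L/D)V²/2g = 0.08137 m
Series → Q common, losses add: H = Σh = 70.44 m

H ≈ 70.4 m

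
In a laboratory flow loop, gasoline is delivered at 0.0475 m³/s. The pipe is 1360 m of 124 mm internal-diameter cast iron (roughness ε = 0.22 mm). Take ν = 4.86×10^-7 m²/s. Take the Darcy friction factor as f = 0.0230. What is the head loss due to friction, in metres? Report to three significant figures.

h_f ≈ 199 m

V = 4Q/(πD²) = 4·0.0475/(π·0.124²) = 3.933 m/s
h_f = f(L/D)V²/(2g) = 0.02300·(1360/0.124)·3.933²/(2·9.81) = 198.9 m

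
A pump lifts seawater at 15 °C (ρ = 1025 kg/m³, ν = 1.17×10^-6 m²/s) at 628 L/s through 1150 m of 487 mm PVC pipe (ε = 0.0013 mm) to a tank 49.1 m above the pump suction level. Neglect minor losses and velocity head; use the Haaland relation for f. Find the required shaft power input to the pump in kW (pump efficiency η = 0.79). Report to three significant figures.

V = 4Q/(πD²) = 3.371 m/s; Re = 1.40×10^6; ε/D = 2.67×10^-6; f = 0.01101
h_f = f(L/D)V²/2g = 15.06 m
Total head H = z + h_f = 49.1 + 15.06 = 64.16 m
P_hyd = ρgQH = 1025·9.81·0.628·64.16 = 405.1 kW
P_shaft = P_hyd/η = 405.1/0.79 = 512.8 kW

P_shaft ≈ 513 kW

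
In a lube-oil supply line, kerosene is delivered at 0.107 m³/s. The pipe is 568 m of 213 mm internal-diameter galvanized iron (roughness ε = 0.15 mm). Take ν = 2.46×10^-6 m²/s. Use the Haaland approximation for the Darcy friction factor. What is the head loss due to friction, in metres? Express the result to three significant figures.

h_f ≈ 23.7 m

V = 4Q/(πD²) = 4·0.107/(π·0.213²) = 3.003 m/s
Re = VD/ν = 3.003·0.213/2.46×10^-6 = 2.60×10^5 → turbulent
ε/D = 0.15/213 = 7.04×10^-4
Haaland: f = 0.01932
h_f = f(L/D)V²/(2g) = 0.01932·(568/0.213)·3.003²/(2·9.81) = 23.68 m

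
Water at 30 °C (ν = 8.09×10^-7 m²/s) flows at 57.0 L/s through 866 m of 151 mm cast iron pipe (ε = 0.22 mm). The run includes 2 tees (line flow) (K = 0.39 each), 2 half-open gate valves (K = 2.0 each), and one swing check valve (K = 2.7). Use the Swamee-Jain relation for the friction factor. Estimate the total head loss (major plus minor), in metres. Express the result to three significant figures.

V = 4Q/(πD²) = 3.183 m/s; V²/2g = 0.5164 m
Re = 5.94×10^5, ε/D = 0.00146 → f = 0.02206 (Swamee-Jain)
Major: h_f = f(L/D)·V²/2g = 0.02206·5735·0.5164 = 65.34 m
Minor: ΣK = 7.48; h_m = ΣK·V²/2g = 3.862 m
Total H_L = 65.34 + 3.862 = 69.20 m

H_L ≈ 69.2 m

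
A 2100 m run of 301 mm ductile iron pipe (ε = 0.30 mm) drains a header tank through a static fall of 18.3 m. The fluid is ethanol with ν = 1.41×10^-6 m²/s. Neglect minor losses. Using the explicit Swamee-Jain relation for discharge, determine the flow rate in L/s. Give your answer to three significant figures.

Swamee-Jain (Type II): Q = -0.965·√(gD⁵h_f/L)·ln[ε/(3.7D) + √(3.17ν²L/(gD³h_f))]
√(gD⁵h_f/L) = √(9.81·0.301⁵·18.3/2100) = 0.01453
ε/(3.7D) = 2.69×10^-4; √(3.17ν²L/(gD³h_f)) = 5.20×10^-5
Q = -0.965·0.01453·ln(3.214×10^-4) = 0.1128 m³/s
Check: V = 1.59 m/s, Re = 3.38×10^5, f = 0.02063, h_f = 18.4 m ≈ 18.3 m ✓

Q ≈ 113 L/s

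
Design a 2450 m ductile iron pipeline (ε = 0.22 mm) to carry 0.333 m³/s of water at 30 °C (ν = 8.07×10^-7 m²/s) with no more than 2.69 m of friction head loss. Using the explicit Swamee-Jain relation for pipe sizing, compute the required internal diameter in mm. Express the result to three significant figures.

D ≈ 681 mm

Swamee-Jain (Type III): D = 0.66·[ε^1.25·(LQ²/(gh_f))^4.75 + ν·Q^9.4·(L/(gh_f))^5.2]^0.04
LQ²/(gh_f) = 10.30; L/(gh_f) = 92.84
Term 1 = ε^1.25·(…)^4.75 = 1.73; Term 2 = ν·Q^9.4·(…)^5.2 = 0.447
D = 0.66·(1.73 + 0.447)^0.04 = 0.6809 m = 681 mm
Check: V = 0.915 m/s, Re = 7.72×10^5, f = 0.01615, h_f = 2.48 m ≈ 2.69 m ✓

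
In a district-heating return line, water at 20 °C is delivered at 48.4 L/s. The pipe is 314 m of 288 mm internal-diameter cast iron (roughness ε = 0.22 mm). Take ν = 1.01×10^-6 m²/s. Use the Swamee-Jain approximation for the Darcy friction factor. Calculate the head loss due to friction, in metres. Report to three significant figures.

h_f ≈ 0.617 m

V = 4Q/(πD²) = 4·0.0484/(π·0.288²) = 0.7430 m/s
Re = VD/ν = 0.7430·0.288/1.01×10^-6 = 2.12×10^5 → turbulent
ε/D = 0.22/288 = 7.64×10^-4
Swamee-Jain: f = 0.02012
h_f = f(L/D)V²/(2g) = 0.02012·(314/0.288)·0.7430²/(2·9.81) = 0.6173 m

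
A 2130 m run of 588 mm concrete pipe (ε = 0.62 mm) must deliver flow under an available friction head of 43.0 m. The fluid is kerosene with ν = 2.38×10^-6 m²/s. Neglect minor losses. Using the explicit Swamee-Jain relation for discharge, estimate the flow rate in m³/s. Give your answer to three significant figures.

Swamee-Jain (Type II): Q = -0.965·√(gD⁵h_f/L)·ln[ε/(3.7D) + √(3.17ν²L/(gD³h_f))]
√(gD⁵h_f/L) = √(9.81·0.588⁵·43.0/2130) = 0.1180
ε/(3.7D) = 2.85×10^-4; √(3.17ν²L/(gD³h_f)) = 2.11×10^-5
Q = -0.965·0.1180·ln(3.061×10^-4) = 0.9213 m³/s
Check: V = 3.39 m/s, Re = 8.38×10^5, f = 0.02034, h_f = 43.2 m ≈ 43.0 m ✓

Q ≈ 0.921 m³/s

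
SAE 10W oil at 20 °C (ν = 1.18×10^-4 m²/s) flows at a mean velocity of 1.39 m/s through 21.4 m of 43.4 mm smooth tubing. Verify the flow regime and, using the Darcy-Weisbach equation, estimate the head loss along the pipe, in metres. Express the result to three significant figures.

Re = VD/ν = 1.39·0.04340/1.18×10^-4 = 511 → laminar (Re < 2300)
f = 64/Re = 0.1252
h_f = f(L/D)V²/(2g) = 0.1252·(21.4/0.04340)·1.39²/(2·9.81) = 6.079 m

h_f ≈ 6.08 m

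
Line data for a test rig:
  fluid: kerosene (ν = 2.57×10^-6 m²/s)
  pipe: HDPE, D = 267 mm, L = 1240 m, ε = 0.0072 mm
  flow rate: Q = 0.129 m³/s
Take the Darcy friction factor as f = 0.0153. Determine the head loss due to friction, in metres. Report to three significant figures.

V = 4Q/(πD²) = 4·0.129/(π·0.267²) = 2.304 m/s
h_f = f(L/D)V²/(2g) = 0.01530·(1240/0.267)·2.304²/(2·9.81) = 19.22 m

h_f ≈ 19.2 m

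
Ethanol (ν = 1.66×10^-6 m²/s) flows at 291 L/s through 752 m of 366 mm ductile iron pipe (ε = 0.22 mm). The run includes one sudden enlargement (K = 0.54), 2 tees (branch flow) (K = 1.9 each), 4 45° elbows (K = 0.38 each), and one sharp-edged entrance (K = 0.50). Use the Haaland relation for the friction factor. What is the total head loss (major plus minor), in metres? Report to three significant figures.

H_L ≈ 17.0 m

V = 4Q/(πD²) = 2.766 m/s; V²/2g = 0.3899 m
Re = 6.10×10^5, ε/D = 6.01×10^-4 → f = 0.01806 (Haaland)
Major: h_f = f(L/D)·V²/2g = 0.01806·2055·0.3899 = 14.47 m
Minor: ΣK = 6.36; h_m = ΣK·V²/2g = 2.480 m
Total H_L = 14.47 + 2.480 = 16.95 m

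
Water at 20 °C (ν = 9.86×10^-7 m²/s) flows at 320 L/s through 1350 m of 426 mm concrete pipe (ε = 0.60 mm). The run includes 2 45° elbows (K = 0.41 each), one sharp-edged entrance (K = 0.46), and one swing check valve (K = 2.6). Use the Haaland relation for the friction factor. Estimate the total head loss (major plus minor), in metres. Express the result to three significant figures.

V = 4Q/(πD²) = 2.245 m/s; V²/2g = 0.2569 m
Re = 9.70×10^5, ε/D = 0.00141 → f = 0.02164 (Haaland)
Major: h_f = f(L/D)·V²/2g = 0.02164·3169·0.2569 = 17.62 m
Minor: ΣK = 3.88; h_m = ΣK·V²/2g = 0.9968 m
Total H_L = 17.62 + 0.9968 = 18.61 m

H_L ≈ 18.6 m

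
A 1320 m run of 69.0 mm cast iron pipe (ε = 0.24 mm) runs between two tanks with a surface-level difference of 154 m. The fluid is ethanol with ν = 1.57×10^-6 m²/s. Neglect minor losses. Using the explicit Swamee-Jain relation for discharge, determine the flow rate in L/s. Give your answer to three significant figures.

Swamee-Jain (Type II): Q = -0.965·√(gD⁵h_f/L)·ln[ε/(3.7D) + √(3.17ν²L/(gD³h_f))]
√(gD⁵h_f/L) = √(9.81·0.0690⁵·154/1320) = 0.001338
ε/(3.7D) = 9.40×10^-4; √(3.17ν²L/(gD³h_f)) = 1.44×10^-4
Q = -0.965·0.001338·ln(0.001084) = 0.008814 m³/s
Check: V = 2.36 m/s, Re = 1.04×10^5, f = 0.02868, h_f = 155 m ≈ 154 m ✓

Q ≈ 8.81 L/s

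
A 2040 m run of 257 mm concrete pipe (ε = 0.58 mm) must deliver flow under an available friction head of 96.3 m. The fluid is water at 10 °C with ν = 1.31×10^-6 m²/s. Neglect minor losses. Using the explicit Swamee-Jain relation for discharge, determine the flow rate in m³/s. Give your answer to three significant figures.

Swamee-Jain (Type II): Q = -0.965·√(gD⁵h_f/L)·ln[ε/(3.7D) + √(3.17ν²L/(gD³h_f))]
√(gD⁵h_f/L) = √(9.81·0.257⁵·96.3/2040) = 0.02279
ε/(3.7D) = 6.10×10^-4; √(3.17ν²L/(gD³h_f)) = 2.63×10^-5
Q = -0.965·0.02279·ln(6.363×10^-4) = 0.1618 m³/s
Check: V = 3.12 m/s, Re = 6.12×10^5, f = 0.02457, h_f = 96.7 m ≈ 96.3 m ✓

Q ≈ 0.162 m³/s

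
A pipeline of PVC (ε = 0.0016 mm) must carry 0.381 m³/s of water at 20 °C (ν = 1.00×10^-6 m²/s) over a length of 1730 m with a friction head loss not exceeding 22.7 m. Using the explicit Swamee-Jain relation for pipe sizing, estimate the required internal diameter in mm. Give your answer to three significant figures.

Swamee-Jain (Type III): D = 0.66·[ε^1.25·(LQ²/(gh_f))^4.75 + ν·Q^9.4·(L/(gh_f))^5.2]^0.04
LQ²/(gh_f) = 1.128; L/(gh_f) = 7.769
Term 1 = ε^1.25·(…)^4.75 = 1.01×10^-7; Term 2 = ν·Q^9.4·(…)^5.2 = 4.90×10^-6
D = 0.66·(1.01×10^-7 + 4.90×10^-6)^0.04 = 0.4051 m = 405 mm
Check: V = 2.96 m/s, Re = 1.20×10^6, f = 0.01137, h_f = 21.6 m ≈ 22.7 m ✓

D ≈ 405 mm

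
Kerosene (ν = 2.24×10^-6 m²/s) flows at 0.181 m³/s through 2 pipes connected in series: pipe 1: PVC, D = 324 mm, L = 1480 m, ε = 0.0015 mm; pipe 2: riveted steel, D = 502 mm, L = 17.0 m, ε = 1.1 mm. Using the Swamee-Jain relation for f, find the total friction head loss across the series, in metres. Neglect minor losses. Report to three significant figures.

H ≈ 16.1 m

Pipe 1: V = 2.195 m/s, Re = 3.18×10^5, ε/D = 4.63×10^-6, f = 0.01428, h_1 = f(L/D)V²/2g = 16.02 m
Pipe 2: V = 0.9145 m/s, Re = 2.05×10^5, ε/D = 0.00219, f = 0.02499, h_2 = f(L/D)V²/2g = 0.03607 m
Series → Q common, losses add: H = Σh = 16.06 m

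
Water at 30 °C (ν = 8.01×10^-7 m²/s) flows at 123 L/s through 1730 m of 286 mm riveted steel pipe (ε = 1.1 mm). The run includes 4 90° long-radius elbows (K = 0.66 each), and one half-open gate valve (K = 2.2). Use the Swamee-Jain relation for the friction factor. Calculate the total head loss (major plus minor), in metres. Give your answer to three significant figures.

V = 4Q/(πD²) = 1.915 m/s; V²/2g = 0.1868 m
Re = 6.84×10^5, ε/D = 0.00385 → f = 0.02834 (Swamee-Jain)
Major: h_f = f(L/D)·V²/2g = 0.02834·6049·0.1868 = 32.03 m
Minor: ΣK = 4.84; h_m = ΣK·V²/2g = 0.9043 m
Total H_L = 32.03 + 0.9043 = 32.94 m

H_L ≈ 32.9 m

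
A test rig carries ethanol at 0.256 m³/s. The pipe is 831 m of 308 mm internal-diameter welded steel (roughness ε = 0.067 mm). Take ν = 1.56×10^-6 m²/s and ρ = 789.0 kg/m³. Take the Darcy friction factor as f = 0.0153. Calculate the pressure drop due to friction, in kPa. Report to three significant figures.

Δp ≈ 192 kPa

V = 4Q/(πD²) = 4·0.256/(π·0.308²) = 3.436 m/s
h_f = f(L/D)V²/(2g) = 0.01530·(831/0.308)·3.436²/(2·9.81) = 24.84 m
Δp = ρg·h_f = 789.0·9.81·24.84 = 192.3 kPa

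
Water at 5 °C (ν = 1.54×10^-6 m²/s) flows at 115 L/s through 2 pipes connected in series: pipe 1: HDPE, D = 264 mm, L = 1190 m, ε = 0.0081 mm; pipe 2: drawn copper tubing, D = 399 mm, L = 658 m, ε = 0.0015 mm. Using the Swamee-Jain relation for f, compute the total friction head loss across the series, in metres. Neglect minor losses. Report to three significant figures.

Pipe 1: V = 2.101 m/s, Re = 3.60×10^5, ε/D = 3.07×10^-5, f = 0.01429, h_1 = f(L/D)V²/2g = 14.49 m
Pipe 2: V = 0.9197 m/s, Re = 2.38×10^5, ε/D = 3.76×10^-6, f = 0.01505, h_2 = f(L/D)V²/2g = 1.070 m
Series → Q common, losses add: H = Σh = 15.56 m

H ≈ 15.6 m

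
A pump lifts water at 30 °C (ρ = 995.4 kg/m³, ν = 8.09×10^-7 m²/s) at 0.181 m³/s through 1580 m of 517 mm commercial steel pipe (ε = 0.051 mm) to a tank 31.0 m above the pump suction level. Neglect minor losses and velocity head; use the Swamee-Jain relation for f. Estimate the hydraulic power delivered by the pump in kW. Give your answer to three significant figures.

V = 4Q/(πD²) = 0.8622 m/s; Re = 5.51×10^5; ε/D = 9.86×10^-5; f = 0.01429
h_f = f(L/D)V²/2g = 1.655 m
Total head H = z + h_f = 31.0 + 1.655 = 32.66 m
P_hyd = ρgQH = 995.4·9.81·0.181·32.66 = 57.72 kW

P_hyd ≈ 57.7 kW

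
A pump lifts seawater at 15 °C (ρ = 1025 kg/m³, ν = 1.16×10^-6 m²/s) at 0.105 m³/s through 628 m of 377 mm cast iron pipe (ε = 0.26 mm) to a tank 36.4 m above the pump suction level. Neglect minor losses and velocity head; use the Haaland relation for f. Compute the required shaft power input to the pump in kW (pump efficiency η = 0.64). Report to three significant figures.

V = 4Q/(πD²) = 0.9406 m/s; Re = 3.06×10^5; ε/D = 6.90×10^-4; f = 0.01908
h_f = f(L/D)V²/2g = 1.433 m
Total head H = z + h_f = 36.4 + 1.433 = 37.83 m
P_hyd = ρgQH = 1025·9.81·0.105·37.83 = 39.94 kW
P_shaft = P_hyd/η = 39.94/0.64 = 62.41 kW

P_shaft ≈ 62.4 kW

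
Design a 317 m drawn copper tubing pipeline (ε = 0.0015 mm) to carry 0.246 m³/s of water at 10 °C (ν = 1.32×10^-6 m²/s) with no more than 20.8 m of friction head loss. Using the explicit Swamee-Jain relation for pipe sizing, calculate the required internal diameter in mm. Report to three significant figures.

D ≈ 249 mm

Swamee-Jain (Type III): D = 0.66·[ε^1.25·(LQ²/(gh_f))^4.75 + ν·Q^9.4·(L/(gh_f))^5.2]^0.04
LQ²/(gh_f) = 0.09401; L/(gh_f) = 1.554
Term 1 = ε^1.25·(…)^4.75 = 6.96×10^-13; Term 2 = ν·Q^9.4·(…)^5.2 = 2.46×10^-11
D = 0.66·(6.96×10^-13 + 2.46×10^-11)^0.04 = 0.2487 m = 249 mm
Check: V = 5.06 m/s, Re = 9.54×10^5, f = 0.01185, h_f = 19.7 m ≈ 20.8 m ✓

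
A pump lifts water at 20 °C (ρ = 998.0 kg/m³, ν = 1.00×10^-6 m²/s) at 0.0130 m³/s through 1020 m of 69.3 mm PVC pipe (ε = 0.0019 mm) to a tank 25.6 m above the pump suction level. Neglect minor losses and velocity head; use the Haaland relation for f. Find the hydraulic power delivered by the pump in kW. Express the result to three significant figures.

P_hyd ≈ 20.5 kW

V = 4Q/(πD²) = 3.447 m/s; Re = 2.39×10^5; ε/D = 2.74×10^-5; f = 0.01517
h_f = f(L/D)V²/2g = 135.2 m
Total head H = z + h_f = 25.6 + 135.2 = 160.8 m
P_hyd = ρgQH = 998.0·9.81·0.0130·160.8 = 20.47 kW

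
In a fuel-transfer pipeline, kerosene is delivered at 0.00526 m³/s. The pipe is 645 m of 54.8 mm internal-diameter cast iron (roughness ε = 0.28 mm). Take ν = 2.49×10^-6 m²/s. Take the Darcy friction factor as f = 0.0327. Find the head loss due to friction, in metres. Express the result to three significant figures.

V = 4Q/(πD²) = 4·0.00526/(π·0.0548²) = 2.230 m/s
h_f = f(L/D)V²/(2g) = 0.03270·(645/0.0548)·2.230²/(2·9.81) = 97.57 m

h_f ≈ 97.6 m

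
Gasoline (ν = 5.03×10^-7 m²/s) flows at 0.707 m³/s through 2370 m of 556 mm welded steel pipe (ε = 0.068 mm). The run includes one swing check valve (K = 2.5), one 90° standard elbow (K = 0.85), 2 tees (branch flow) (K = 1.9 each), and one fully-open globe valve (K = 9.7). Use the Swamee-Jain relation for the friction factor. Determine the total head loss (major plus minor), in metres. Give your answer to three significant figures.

V = 4Q/(πD²) = 2.912 m/s; V²/2g = 0.4322 m
Re = 3.22×10^6, ε/D = 1.22×10^-4 → f = 0.01299 (Swamee-Jain)
Major: h_f = f(L/D)·V²/2g = 0.01299·4263·0.4322 = 23.93 m
Minor: ΣK = 16.8; h_m = ΣK·V²/2g = 7.282 m
Total H_L = 23.93 + 7.282 = 31.21 m

H_L ≈ 31.2 m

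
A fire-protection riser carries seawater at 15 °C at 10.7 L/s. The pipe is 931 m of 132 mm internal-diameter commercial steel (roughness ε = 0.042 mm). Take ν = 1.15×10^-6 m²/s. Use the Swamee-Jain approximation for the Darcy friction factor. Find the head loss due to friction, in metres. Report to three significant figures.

h_f ≈ 4.38 m

V = 4Q/(πD²) = 4·0.0107/(π·0.132²) = 0.7819 m/s
Re = VD/ν = 0.7819·0.132/1.15×10^-6 = 8.97×10^4 → turbulent
ε/D = 0.042/132 = 3.18×10^-4
Swamee-Jain: f = 0.01991
h_f = f(L/D)V²/(2g) = 0.01991·(931/0.132)·0.7819²/(2·9.81) = 4.376 m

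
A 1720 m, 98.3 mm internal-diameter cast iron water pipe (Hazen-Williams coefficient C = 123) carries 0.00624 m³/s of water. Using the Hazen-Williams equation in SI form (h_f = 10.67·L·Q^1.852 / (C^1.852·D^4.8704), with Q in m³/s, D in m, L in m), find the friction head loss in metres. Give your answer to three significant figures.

h_f ≈ 16.5 m

h_f = 10.67·1720·0.00624^1.852 / (123^1.852·0.0983^4.8704) = 16.46 m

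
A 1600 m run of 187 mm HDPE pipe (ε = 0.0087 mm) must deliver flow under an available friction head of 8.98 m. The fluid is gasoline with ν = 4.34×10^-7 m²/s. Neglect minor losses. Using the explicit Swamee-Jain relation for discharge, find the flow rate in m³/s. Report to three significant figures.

Swamee-Jain (Type II): Q = -0.965·√(gD⁵h_f/L)·ln[ε/(3.7D) + √(3.17ν²L/(gD³h_f))]
√(gD⁵h_f/L) = √(9.81·0.187⁵·8.98/1600) = 0.003548
ε/(3.7D) = 1.26×10^-5; √(3.17ν²L/(gD³h_f)) = 4.07×10^-5
Q = -0.965·0.003548·ln(5.330×10^-5) = 0.03369 m³/s
Check: V = 1.23 m/s, Re = 5.29×10^5, f = 0.01368, h_f = 8.98 m ≈ 8.98 m ✓

Q ≈ 0.0337 m³/s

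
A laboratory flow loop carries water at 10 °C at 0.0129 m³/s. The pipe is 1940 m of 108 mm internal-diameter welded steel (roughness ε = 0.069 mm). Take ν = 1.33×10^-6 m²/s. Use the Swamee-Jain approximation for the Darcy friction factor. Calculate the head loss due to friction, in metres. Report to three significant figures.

V = 4Q/(πD²) = 4·0.0129/(π·0.108²) = 1.408 m/s
Re = VD/ν = 1.408·0.108/1.33×10^-6 = 1.14×10^5 → turbulent
ε/D = 0.069/108 = 6.39×10^-4
Swamee-Jain: f = 0.02068
h_f = f(L/D)V²/(2g) = 0.02068·(1940/0.108)·1.408²/(2·9.81) = 37.55 m

h_f ≈ 37.5 m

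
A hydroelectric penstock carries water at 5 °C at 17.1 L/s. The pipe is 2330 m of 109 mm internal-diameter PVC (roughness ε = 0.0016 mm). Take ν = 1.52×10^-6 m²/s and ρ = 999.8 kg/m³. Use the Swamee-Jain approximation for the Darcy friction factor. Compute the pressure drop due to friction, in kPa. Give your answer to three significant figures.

Δp ≈ 610 kPa

V = 4Q/(πD²) = 4·0.0171/(π·0.109²) = 1.833 m/s
Re = VD/ν = 1.833·0.109/1.52×10^-6 = 1.31×10^5 → turbulent
ε/D = 0.0016/109 = 1.47×10^-5
Swamee-Jain: f = 0.01699
h_f = f(L/D)V²/(2g) = 0.01699·(2330/0.109)·1.833²/(2·9.81) = 62.16 m
Δp = ρg·h_f = 999.8·9.81·62.16 = 609.7 kPa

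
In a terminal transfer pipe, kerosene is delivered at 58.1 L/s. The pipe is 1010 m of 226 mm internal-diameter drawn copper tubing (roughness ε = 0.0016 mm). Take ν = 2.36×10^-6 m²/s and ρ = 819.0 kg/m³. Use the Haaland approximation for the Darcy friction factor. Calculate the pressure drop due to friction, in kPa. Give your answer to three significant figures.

V = 4Q/(πD²) = 4·0.0581/(π·0.226²) = 1.448 m/s
Re = VD/ν = 1.448·0.226/2.36×10^-6 = 1.39×10^5 → turbulent
ε/D = 0.0016/226 = 7.08×10^-6
Haaland: f = 0.01670
h_f = f(L/D)V²/(2g) = 0.01670·(1010/0.226)·1.448²/(2·9.81) = 7.978 m
Δp = ρg·h_f = 819.0·9.81·7.978 = 64.10 kPa

Δp ≈ 64.1 kPa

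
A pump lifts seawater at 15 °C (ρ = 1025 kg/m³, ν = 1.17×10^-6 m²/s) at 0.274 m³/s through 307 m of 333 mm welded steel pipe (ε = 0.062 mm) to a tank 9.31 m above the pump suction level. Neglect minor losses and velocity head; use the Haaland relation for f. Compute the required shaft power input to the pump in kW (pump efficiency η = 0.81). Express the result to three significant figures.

V = 4Q/(πD²) = 3.146 m/s; Re = 8.95×10^5; ε/D = 1.86×10^-4; f = 0.01453
h_f = f(L/D)V²/2g = 6.760 m
Total head H = z + h_f = 9.31 + 6.760 = 16.07 m
P_hyd = ρgQH = 1025·9.81·0.274·16.07 = 44.27 kW
P_shaft = P_hyd/η = 44.27/0.81 = 54.66 kW

P_shaft ≈ 54.7 kW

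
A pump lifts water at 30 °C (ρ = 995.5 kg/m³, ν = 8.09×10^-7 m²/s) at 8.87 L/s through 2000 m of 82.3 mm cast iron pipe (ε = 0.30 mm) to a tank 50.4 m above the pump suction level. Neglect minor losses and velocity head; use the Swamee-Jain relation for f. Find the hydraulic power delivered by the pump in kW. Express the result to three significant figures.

P_hyd ≈ 12.9 kW

V = 4Q/(πD²) = 1.667 m/s; Re = 1.70×10^5; ε/D = 0.00365; f = 0.02855
h_f = f(L/D)V²/2g = 98.30 m
Total head H = z + h_f = 50.4 + 98.30 = 148.7 m
P_hyd = ρgQH = 995.5·9.81·0.00887·148.7 = 12.88 kW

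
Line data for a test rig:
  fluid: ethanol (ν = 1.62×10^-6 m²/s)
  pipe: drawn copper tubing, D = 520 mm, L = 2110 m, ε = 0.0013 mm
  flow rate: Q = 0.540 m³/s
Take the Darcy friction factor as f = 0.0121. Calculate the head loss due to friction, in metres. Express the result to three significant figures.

V = 4Q/(πD²) = 4·0.540/(π·0.520²) = 2.543 m/s
h_f = f(L/D)V²/(2g) = 0.01210·(2110/0.520)·2.543²/(2·9.81) = 16.18 m

h_f ≈ 16.2 m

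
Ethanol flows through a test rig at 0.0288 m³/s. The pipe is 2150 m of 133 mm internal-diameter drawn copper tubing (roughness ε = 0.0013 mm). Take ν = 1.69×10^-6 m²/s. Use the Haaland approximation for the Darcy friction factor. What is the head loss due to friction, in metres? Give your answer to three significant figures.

h_f ≈ 57.3 m

V = 4Q/(πD²) = 4·0.0288/(π·0.133²) = 2.073 m/s
Re = VD/ν = 2.073·0.133/1.69×10^-6 = 1.63×10^5 → turbulent
ε/D = 0.0013/133 = 9.77×10^-6
Haaland: f = 0.01618
h_f = f(L/D)V²/(2g) = 0.01618·(2150/0.133)·2.073²/(2·9.81) = 57.30 m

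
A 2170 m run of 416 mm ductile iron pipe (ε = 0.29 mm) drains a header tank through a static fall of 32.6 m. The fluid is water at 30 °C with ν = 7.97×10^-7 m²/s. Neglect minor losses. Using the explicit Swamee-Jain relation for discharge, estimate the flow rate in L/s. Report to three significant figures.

Q ≈ 352 L/s

Swamee-Jain (Type II): Q = -0.965·√(gD⁵h_f/L)·ln[ε/(3.7D) + √(3.17ν²L/(gD³h_f))]
√(gD⁵h_f/L) = √(9.81·0.416⁵·32.6/2170) = 0.04285
ε/(3.7D) = 1.88×10^-4; √(3.17ν²L/(gD³h_f)) = 1.38×10^-5
Q = -0.965·0.04285·ln(2.022×10^-4) = 0.3517 m³/s
Check: V = 2.59 m/s, Re = 1.35×10^6, f = 0.01840, h_f = 32.8 m ≈ 32.6 m ✓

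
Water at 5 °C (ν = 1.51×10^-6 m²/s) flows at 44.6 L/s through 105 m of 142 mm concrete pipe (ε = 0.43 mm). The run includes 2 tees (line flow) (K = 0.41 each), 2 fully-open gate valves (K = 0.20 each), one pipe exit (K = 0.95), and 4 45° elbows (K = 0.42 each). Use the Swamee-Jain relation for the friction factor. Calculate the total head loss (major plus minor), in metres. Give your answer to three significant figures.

V = 4Q/(πD²) = 2.816 m/s; V²/2g = 0.4042 m
Re = 2.65×10^5, ε/D = 0.00303 → f = 0.02690 (Swamee-Jain)
Major: h_f = f(L/D)·V²/2g = 0.02690·739.4·0.4042 = 8.040 m
Minor: ΣK = 3.85; h_m = ΣK·V²/2g = 1.556 m
Total H_L = 8.040 + 1.556 = 9.596 m

H_L ≈ 9.60 m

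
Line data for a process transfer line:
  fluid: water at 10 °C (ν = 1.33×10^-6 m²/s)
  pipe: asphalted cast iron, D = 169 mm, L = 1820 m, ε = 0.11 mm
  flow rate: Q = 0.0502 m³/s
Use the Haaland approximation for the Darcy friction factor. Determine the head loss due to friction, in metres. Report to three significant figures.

V = 4Q/(πD²) = 4·0.0502/(π·0.169²) = 2.238 m/s
Re = VD/ν = 2.238·0.169/1.33×10^-6 = 2.84×10^5 → turbulent
ε/D = 0.11/169 = 6.51×10^-4
Haaland: f = 0.01896
h_f = f(L/D)V²/(2g) = 0.01896·(1820/0.169)·2.238²/(2·9.81) = 52.11 m

h_f ≈ 52.1 m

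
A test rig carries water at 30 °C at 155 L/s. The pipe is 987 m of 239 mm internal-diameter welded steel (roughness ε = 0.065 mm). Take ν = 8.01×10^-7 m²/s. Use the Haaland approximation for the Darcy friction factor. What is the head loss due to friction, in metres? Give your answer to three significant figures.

h_f ≈ 38.5 m

V = 4Q/(πD²) = 4·0.155/(π·0.239²) = 3.455 m/s
Re = VD/ν = 3.455·0.239/8.01×10^-7 = 1.03×10^6 → turbulent
ε/D = 0.065/239 = 2.72×10^-4
Haaland: f = 0.01532
h_f = f(L/D)V²/(2g) = 0.01532·(987/0.239)·3.455²/(2·9.81) = 38.50 m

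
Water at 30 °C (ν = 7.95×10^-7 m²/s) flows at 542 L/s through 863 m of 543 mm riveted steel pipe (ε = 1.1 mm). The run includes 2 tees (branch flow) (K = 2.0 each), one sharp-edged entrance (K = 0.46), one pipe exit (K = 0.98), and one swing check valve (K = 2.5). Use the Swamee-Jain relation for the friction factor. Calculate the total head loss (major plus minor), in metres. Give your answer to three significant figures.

H_L ≈ 12.7 m

V = 4Q/(πD²) = 2.341 m/s; V²/2g = 0.2792 m
Re = 1.60×10^6, ε/D = 0.00203 → f = 0.02367 (Swamee-Jain)
Major: h_f = f(L/D)·V²/2g = 0.02367·1589·0.2792 = 10.50 m
Minor: ΣK = 7.94; h_m = ΣK·V²/2g = 2.217 m
Total H_L = 10.50 + 2.217 = 12.72 m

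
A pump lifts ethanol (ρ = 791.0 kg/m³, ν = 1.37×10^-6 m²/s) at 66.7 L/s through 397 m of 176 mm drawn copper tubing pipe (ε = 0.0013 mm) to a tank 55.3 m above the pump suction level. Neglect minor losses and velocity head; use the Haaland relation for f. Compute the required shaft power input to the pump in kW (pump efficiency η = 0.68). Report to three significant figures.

V = 4Q/(πD²) = 2.742 m/s; Re = 3.52×10^5; ε/D = 7.39×10^-6; f = 0.01399
h_f = f(L/D)V²/2g = 12.09 m
Total head H = z + h_f = 55.3 + 12.09 = 67.39 m
P_hyd = ρgQH = 791.0·9.81·0.0667·67.39 = 34.88 kW
P_shaft = P_hyd/η = 34.88/0.68 = 51.29 kW

P_shaft ≈ 51.3 kW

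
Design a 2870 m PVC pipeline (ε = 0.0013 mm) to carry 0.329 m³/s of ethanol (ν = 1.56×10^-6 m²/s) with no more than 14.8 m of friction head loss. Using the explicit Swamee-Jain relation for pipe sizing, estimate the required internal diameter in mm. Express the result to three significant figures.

D ≈ 474 mm

Swamee-Jain (Type III): D = 0.66·[ε^1.25·(LQ²/(gh_f))^4.75 + ν·Q^9.4·(L/(gh_f))^5.2]^0.04
LQ²/(gh_f) = 2.140; L/(gh_f) = 19.77
Term 1 = ε^1.25·(…)^4.75 = 1.63×10^-6; Term 2 = ν·Q^9.4·(…)^5.2 = 2.48×10^-4
D = 0.66·(1.63×10^-6 + 2.48×10^-4)^0.04 = 0.4736 m = 474 mm
Check: V = 1.87 m/s, Re = 5.67×10^5, f = 0.01285, h_f = 13.8 m ≈ 14.8 m ✓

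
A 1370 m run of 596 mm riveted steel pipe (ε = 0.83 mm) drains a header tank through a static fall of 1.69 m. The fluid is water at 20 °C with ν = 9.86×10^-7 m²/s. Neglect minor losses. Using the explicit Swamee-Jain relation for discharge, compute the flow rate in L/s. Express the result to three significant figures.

Q ≈ 227 L/s

Swamee-Jain (Type II): Q = -0.965·√(gD⁵h_f/L)·ln[ε/(3.7D) + √(3.17ν²L/(gD³h_f))]
√(gD⁵h_f/L) = √(9.81·0.596⁵·1.69/1370) = 0.03017
ε/(3.7D) = 3.76×10^-4; √(3.17ν²L/(gD³h_f)) = 3.47×10^-5
Q = -0.965·0.03017·ln(4.111×10^-4) = 0.2270 m³/s
Check: V = 0.814 m/s, Re = 4.92×10^5, f = 0.02192, h_f = 1.70 m ≈ 1.69 m ✓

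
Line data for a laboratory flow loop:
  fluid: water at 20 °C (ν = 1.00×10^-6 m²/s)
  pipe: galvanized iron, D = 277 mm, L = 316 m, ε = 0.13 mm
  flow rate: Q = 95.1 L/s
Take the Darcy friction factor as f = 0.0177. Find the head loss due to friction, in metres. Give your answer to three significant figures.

h_f ≈ 2.56 m

V = 4Q/(πD²) = 4·0.0951/(π·0.277²) = 1.578 m/s
h_f = f(L/D)V²/(2g) = 0.01770·(316/0.277)·1.578²/(2·9.81) = 2.563 m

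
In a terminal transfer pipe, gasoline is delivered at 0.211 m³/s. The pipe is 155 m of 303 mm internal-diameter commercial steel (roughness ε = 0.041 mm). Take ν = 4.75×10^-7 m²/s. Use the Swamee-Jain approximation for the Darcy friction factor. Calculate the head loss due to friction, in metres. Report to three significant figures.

V = 4Q/(πD²) = 4·0.211/(π·0.303²) = 2.926 m/s
Re = VD/ν = 2.926·0.303/4.75×10^-7 = 1.87×10^6 → turbulent
ε/D = 0.041/303 = 1.35×10^-4
Swamee-Jain: f = 0.01349
h_f = f(L/D)V²/(2g) = 0.01349·(155/0.303)·2.926²/(2·9.81) = 3.012 m

h_f ≈ 3.01 m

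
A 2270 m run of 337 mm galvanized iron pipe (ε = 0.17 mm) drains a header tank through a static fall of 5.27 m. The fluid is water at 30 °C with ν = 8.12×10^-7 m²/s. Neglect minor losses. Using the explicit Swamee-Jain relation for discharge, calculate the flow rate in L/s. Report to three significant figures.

Swamee-Jain (Type II): Q = -0.965·√(gD⁵h_f/L)·ln[ε/(3.7D) + √(3.17ν²L/(gD³h_f))]
√(gD⁵h_f/L) = √(9.81·0.337⁵·5.27/2270) = 0.009950
ε/(3.7D) = 1.36×10^-4; √(3.17ν²L/(gD³h_f)) = 4.90×10^-5
Q = -0.965·0.009950·ln(1.853×10^-4) = 0.08251 m³/s
Check: V = 0.925 m/s, Re = 3.84×10^5, f = 0.01806, h_f = 5.31 m ≈ 5.27 m ✓

Q ≈ 82.5 L/s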